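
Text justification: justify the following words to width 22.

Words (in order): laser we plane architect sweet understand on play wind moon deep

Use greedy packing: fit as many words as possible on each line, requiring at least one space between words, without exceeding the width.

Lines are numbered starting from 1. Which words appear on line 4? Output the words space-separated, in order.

Answer: wind moon deep

Derivation:
Line 1: ['laser', 'we', 'plane'] (min_width=14, slack=8)
Line 2: ['architect', 'sweet'] (min_width=15, slack=7)
Line 3: ['understand', 'on', 'play'] (min_width=18, slack=4)
Line 4: ['wind', 'moon', 'deep'] (min_width=14, slack=8)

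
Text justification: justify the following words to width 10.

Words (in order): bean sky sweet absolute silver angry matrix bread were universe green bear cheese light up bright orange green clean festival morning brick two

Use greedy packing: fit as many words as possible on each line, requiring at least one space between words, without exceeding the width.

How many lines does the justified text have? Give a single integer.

Line 1: ['bean', 'sky'] (min_width=8, slack=2)
Line 2: ['sweet'] (min_width=5, slack=5)
Line 3: ['absolute'] (min_width=8, slack=2)
Line 4: ['silver'] (min_width=6, slack=4)
Line 5: ['angry'] (min_width=5, slack=5)
Line 6: ['matrix'] (min_width=6, slack=4)
Line 7: ['bread', 'were'] (min_width=10, slack=0)
Line 8: ['universe'] (min_width=8, slack=2)
Line 9: ['green', 'bear'] (min_width=10, slack=0)
Line 10: ['cheese'] (min_width=6, slack=4)
Line 11: ['light', 'up'] (min_width=8, slack=2)
Line 12: ['bright'] (min_width=6, slack=4)
Line 13: ['orange'] (min_width=6, slack=4)
Line 14: ['green'] (min_width=5, slack=5)
Line 15: ['clean'] (min_width=5, slack=5)
Line 16: ['festival'] (min_width=8, slack=2)
Line 17: ['morning'] (min_width=7, slack=3)
Line 18: ['brick', 'two'] (min_width=9, slack=1)
Total lines: 18

Answer: 18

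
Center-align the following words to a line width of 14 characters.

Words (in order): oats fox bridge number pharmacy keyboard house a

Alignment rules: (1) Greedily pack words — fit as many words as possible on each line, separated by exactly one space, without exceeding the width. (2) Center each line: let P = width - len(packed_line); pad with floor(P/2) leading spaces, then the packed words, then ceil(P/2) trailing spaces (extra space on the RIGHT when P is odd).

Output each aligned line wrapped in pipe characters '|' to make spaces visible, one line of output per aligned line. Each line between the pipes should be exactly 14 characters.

Line 1: ['oats', 'fox'] (min_width=8, slack=6)
Line 2: ['bridge', 'number'] (min_width=13, slack=1)
Line 3: ['pharmacy'] (min_width=8, slack=6)
Line 4: ['keyboard', 'house'] (min_width=14, slack=0)
Line 5: ['a'] (min_width=1, slack=13)

Answer: |   oats fox   |
|bridge number |
|   pharmacy   |
|keyboard house|
|      a       |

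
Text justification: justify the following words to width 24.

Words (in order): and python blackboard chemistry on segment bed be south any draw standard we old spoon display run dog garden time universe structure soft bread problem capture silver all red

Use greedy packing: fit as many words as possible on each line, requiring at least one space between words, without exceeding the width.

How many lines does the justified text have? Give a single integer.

Answer: 8

Derivation:
Line 1: ['and', 'python', 'blackboard'] (min_width=21, slack=3)
Line 2: ['chemistry', 'on', 'segment', 'bed'] (min_width=24, slack=0)
Line 3: ['be', 'south', 'any', 'draw'] (min_width=17, slack=7)
Line 4: ['standard', 'we', 'old', 'spoon'] (min_width=21, slack=3)
Line 5: ['display', 'run', 'dog', 'garden'] (min_width=22, slack=2)
Line 6: ['time', 'universe', 'structure'] (min_width=23, slack=1)
Line 7: ['soft', 'bread', 'problem'] (min_width=18, slack=6)
Line 8: ['capture', 'silver', 'all', 'red'] (min_width=22, slack=2)
Total lines: 8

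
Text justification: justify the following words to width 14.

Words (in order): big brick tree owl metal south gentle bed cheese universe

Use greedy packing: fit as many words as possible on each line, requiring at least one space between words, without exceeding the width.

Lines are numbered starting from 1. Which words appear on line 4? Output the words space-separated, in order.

Line 1: ['big', 'brick', 'tree'] (min_width=14, slack=0)
Line 2: ['owl', 'metal'] (min_width=9, slack=5)
Line 3: ['south', 'gentle'] (min_width=12, slack=2)
Line 4: ['bed', 'cheese'] (min_width=10, slack=4)
Line 5: ['universe'] (min_width=8, slack=6)

Answer: bed cheese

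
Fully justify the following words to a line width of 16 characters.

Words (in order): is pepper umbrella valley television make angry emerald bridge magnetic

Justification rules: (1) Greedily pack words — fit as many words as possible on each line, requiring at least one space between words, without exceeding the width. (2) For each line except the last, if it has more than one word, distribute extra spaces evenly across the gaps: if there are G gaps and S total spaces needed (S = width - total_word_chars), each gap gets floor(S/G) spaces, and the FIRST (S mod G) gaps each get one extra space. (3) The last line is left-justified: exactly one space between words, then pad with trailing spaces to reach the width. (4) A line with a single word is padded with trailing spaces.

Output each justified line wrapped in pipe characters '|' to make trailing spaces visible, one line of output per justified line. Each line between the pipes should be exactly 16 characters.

Line 1: ['is', 'pepper'] (min_width=9, slack=7)
Line 2: ['umbrella', 'valley'] (min_width=15, slack=1)
Line 3: ['television', 'make'] (min_width=15, slack=1)
Line 4: ['angry', 'emerald'] (min_width=13, slack=3)
Line 5: ['bridge', 'magnetic'] (min_width=15, slack=1)

Answer: |is        pepper|
|umbrella  valley|
|television  make|
|angry    emerald|
|bridge magnetic |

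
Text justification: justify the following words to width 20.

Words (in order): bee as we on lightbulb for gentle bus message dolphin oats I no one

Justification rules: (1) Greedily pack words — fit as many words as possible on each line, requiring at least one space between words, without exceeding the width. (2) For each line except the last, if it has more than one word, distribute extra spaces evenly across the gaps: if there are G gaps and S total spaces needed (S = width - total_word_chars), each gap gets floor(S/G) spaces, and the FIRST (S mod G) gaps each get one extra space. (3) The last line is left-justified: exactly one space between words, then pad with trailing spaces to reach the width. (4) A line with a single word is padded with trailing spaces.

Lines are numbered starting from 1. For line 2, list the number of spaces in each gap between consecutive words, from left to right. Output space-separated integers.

Line 1: ['bee', 'as', 'we', 'on'] (min_width=12, slack=8)
Line 2: ['lightbulb', 'for', 'gentle'] (min_width=20, slack=0)
Line 3: ['bus', 'message', 'dolphin'] (min_width=19, slack=1)
Line 4: ['oats', 'I', 'no', 'one'] (min_width=13, slack=7)

Answer: 1 1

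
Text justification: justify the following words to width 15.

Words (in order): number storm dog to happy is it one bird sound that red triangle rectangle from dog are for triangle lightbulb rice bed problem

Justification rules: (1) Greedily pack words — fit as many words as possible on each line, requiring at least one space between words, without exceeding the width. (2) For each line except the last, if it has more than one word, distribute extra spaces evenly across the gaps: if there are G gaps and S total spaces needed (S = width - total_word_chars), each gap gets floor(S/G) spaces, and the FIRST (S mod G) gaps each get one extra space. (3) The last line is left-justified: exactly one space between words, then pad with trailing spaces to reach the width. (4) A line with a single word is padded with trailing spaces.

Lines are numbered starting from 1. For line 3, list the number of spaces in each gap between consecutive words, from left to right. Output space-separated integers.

Line 1: ['number', 'storm'] (min_width=12, slack=3)
Line 2: ['dog', 'to', 'happy', 'is'] (min_width=15, slack=0)
Line 3: ['it', 'one', 'bird'] (min_width=11, slack=4)
Line 4: ['sound', 'that', 'red'] (min_width=14, slack=1)
Line 5: ['triangle'] (min_width=8, slack=7)
Line 6: ['rectangle', 'from'] (min_width=14, slack=1)
Line 7: ['dog', 'are', 'for'] (min_width=11, slack=4)
Line 8: ['triangle'] (min_width=8, slack=7)
Line 9: ['lightbulb', 'rice'] (min_width=14, slack=1)
Line 10: ['bed', 'problem'] (min_width=11, slack=4)

Answer: 3 3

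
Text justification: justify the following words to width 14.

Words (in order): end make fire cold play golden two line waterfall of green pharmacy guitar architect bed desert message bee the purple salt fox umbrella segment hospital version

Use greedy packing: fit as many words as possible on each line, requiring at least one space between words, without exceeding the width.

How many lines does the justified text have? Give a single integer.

Answer: 15

Derivation:
Line 1: ['end', 'make', 'fire'] (min_width=13, slack=1)
Line 2: ['cold', 'play'] (min_width=9, slack=5)
Line 3: ['golden', 'two'] (min_width=10, slack=4)
Line 4: ['line', 'waterfall'] (min_width=14, slack=0)
Line 5: ['of', 'green'] (min_width=8, slack=6)
Line 6: ['pharmacy'] (min_width=8, slack=6)
Line 7: ['guitar'] (min_width=6, slack=8)
Line 8: ['architect', 'bed'] (min_width=13, slack=1)
Line 9: ['desert', 'message'] (min_width=14, slack=0)
Line 10: ['bee', 'the', 'purple'] (min_width=14, slack=0)
Line 11: ['salt', 'fox'] (min_width=8, slack=6)
Line 12: ['umbrella'] (min_width=8, slack=6)
Line 13: ['segment'] (min_width=7, slack=7)
Line 14: ['hospital'] (min_width=8, slack=6)
Line 15: ['version'] (min_width=7, slack=7)
Total lines: 15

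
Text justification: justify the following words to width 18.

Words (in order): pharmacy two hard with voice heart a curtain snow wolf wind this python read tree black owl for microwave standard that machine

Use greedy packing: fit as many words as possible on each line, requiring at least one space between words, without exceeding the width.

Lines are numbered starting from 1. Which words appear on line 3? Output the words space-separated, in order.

Answer: curtain snow wolf

Derivation:
Line 1: ['pharmacy', 'two', 'hard'] (min_width=17, slack=1)
Line 2: ['with', 'voice', 'heart', 'a'] (min_width=18, slack=0)
Line 3: ['curtain', 'snow', 'wolf'] (min_width=17, slack=1)
Line 4: ['wind', 'this', 'python'] (min_width=16, slack=2)
Line 5: ['read', 'tree', 'black'] (min_width=15, slack=3)
Line 6: ['owl', 'for', 'microwave'] (min_width=17, slack=1)
Line 7: ['standard', 'that'] (min_width=13, slack=5)
Line 8: ['machine'] (min_width=7, slack=11)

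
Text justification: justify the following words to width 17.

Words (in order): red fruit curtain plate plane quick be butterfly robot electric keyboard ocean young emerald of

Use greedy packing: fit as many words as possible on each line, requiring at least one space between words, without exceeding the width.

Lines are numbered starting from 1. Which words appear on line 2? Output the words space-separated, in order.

Line 1: ['red', 'fruit', 'curtain'] (min_width=17, slack=0)
Line 2: ['plate', 'plane', 'quick'] (min_width=17, slack=0)
Line 3: ['be', 'butterfly'] (min_width=12, slack=5)
Line 4: ['robot', 'electric'] (min_width=14, slack=3)
Line 5: ['keyboard', 'ocean'] (min_width=14, slack=3)
Line 6: ['young', 'emerald', 'of'] (min_width=16, slack=1)

Answer: plate plane quick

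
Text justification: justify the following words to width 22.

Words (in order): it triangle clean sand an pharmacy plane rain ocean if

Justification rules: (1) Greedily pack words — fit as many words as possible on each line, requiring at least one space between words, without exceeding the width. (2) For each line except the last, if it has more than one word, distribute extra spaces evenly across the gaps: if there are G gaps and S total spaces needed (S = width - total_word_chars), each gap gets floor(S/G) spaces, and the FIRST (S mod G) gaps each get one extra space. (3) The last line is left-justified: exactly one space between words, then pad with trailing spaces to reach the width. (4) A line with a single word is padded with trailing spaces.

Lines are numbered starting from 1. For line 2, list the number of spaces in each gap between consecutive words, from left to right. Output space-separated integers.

Line 1: ['it', 'triangle', 'clean', 'sand'] (min_width=22, slack=0)
Line 2: ['an', 'pharmacy', 'plane', 'rain'] (min_width=22, slack=0)
Line 3: ['ocean', 'if'] (min_width=8, slack=14)

Answer: 1 1 1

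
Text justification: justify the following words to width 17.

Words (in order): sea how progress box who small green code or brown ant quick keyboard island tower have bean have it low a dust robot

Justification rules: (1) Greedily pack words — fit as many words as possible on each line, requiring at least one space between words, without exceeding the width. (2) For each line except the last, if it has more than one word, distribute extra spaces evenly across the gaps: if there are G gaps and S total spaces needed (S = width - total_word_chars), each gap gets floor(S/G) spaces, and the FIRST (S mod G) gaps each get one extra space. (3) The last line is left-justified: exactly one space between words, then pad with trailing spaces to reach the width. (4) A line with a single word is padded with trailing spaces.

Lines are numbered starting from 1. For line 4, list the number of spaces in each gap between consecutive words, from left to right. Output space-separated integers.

Answer: 2 2

Derivation:
Line 1: ['sea', 'how', 'progress'] (min_width=16, slack=1)
Line 2: ['box', 'who', 'small'] (min_width=13, slack=4)
Line 3: ['green', 'code', 'or'] (min_width=13, slack=4)
Line 4: ['brown', 'ant', 'quick'] (min_width=15, slack=2)
Line 5: ['keyboard', 'island'] (min_width=15, slack=2)
Line 6: ['tower', 'have', 'bean'] (min_width=15, slack=2)
Line 7: ['have', 'it', 'low', 'a'] (min_width=13, slack=4)
Line 8: ['dust', 'robot'] (min_width=10, slack=7)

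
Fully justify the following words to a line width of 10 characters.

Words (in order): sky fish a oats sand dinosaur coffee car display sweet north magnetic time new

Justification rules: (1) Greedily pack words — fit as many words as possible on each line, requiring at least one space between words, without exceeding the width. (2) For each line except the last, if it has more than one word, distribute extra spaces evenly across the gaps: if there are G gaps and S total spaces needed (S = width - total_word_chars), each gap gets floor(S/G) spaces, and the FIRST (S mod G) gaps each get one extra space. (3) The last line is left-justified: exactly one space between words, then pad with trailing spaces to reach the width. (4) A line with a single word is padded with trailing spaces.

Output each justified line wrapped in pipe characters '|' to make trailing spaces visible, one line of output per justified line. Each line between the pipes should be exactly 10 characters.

Line 1: ['sky', 'fish', 'a'] (min_width=10, slack=0)
Line 2: ['oats', 'sand'] (min_width=9, slack=1)
Line 3: ['dinosaur'] (min_width=8, slack=2)
Line 4: ['coffee', 'car'] (min_width=10, slack=0)
Line 5: ['display'] (min_width=7, slack=3)
Line 6: ['sweet'] (min_width=5, slack=5)
Line 7: ['north'] (min_width=5, slack=5)
Line 8: ['magnetic'] (min_width=8, slack=2)
Line 9: ['time', 'new'] (min_width=8, slack=2)

Answer: |sky fish a|
|oats  sand|
|dinosaur  |
|coffee car|
|display   |
|sweet     |
|north     |
|magnetic  |
|time new  |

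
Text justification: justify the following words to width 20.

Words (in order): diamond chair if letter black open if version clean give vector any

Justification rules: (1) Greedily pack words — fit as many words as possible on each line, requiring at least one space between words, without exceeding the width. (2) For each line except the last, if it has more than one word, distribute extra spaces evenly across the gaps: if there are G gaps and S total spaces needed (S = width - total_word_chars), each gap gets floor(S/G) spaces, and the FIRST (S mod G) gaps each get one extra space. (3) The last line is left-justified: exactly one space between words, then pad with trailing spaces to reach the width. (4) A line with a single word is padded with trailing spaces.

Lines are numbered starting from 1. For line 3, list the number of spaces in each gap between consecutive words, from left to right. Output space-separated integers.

Line 1: ['diamond', 'chair', 'if'] (min_width=16, slack=4)
Line 2: ['letter', 'black', 'open', 'if'] (min_width=20, slack=0)
Line 3: ['version', 'clean', 'give'] (min_width=18, slack=2)
Line 4: ['vector', 'any'] (min_width=10, slack=10)

Answer: 2 2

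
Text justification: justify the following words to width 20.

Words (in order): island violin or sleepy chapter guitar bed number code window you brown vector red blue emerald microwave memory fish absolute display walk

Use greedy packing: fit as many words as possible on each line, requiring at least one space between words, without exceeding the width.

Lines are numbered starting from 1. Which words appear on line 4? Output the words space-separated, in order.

Line 1: ['island', 'violin', 'or'] (min_width=16, slack=4)
Line 2: ['sleepy', 'chapter'] (min_width=14, slack=6)
Line 3: ['guitar', 'bed', 'number'] (min_width=17, slack=3)
Line 4: ['code', 'window', 'you'] (min_width=15, slack=5)
Line 5: ['brown', 'vector', 'red'] (min_width=16, slack=4)
Line 6: ['blue', 'emerald'] (min_width=12, slack=8)
Line 7: ['microwave', 'memory'] (min_width=16, slack=4)
Line 8: ['fish', 'absolute'] (min_width=13, slack=7)
Line 9: ['display', 'walk'] (min_width=12, slack=8)

Answer: code window you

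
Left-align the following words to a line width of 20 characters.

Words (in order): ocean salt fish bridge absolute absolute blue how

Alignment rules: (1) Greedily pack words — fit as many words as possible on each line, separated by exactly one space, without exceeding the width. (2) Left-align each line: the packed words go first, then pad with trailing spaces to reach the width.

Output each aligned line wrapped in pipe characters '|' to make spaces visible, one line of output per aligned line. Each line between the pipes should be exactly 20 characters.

Line 1: ['ocean', 'salt', 'fish'] (min_width=15, slack=5)
Line 2: ['bridge', 'absolute'] (min_width=15, slack=5)
Line 3: ['absolute', 'blue', 'how'] (min_width=17, slack=3)

Answer: |ocean salt fish     |
|bridge absolute     |
|absolute blue how   |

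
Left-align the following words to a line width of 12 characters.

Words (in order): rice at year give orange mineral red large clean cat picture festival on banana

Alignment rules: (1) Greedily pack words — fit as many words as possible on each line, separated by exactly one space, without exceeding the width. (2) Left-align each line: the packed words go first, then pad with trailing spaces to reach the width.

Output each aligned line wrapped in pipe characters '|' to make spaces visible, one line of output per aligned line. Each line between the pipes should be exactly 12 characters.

Answer: |rice at year|
|give orange |
|mineral red |
|large clean |
|cat picture |
|festival on |
|banana      |

Derivation:
Line 1: ['rice', 'at', 'year'] (min_width=12, slack=0)
Line 2: ['give', 'orange'] (min_width=11, slack=1)
Line 3: ['mineral', 'red'] (min_width=11, slack=1)
Line 4: ['large', 'clean'] (min_width=11, slack=1)
Line 5: ['cat', 'picture'] (min_width=11, slack=1)
Line 6: ['festival', 'on'] (min_width=11, slack=1)
Line 7: ['banana'] (min_width=6, slack=6)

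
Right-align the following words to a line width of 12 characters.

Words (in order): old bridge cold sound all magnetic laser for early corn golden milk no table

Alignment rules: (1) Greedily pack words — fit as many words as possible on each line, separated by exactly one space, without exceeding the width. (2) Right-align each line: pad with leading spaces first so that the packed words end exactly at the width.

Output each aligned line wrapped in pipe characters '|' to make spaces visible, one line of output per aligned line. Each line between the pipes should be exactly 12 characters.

Line 1: ['old', 'bridge'] (min_width=10, slack=2)
Line 2: ['cold', 'sound'] (min_width=10, slack=2)
Line 3: ['all', 'magnetic'] (min_width=12, slack=0)
Line 4: ['laser', 'for'] (min_width=9, slack=3)
Line 5: ['early', 'corn'] (min_width=10, slack=2)
Line 6: ['golden', 'milk'] (min_width=11, slack=1)
Line 7: ['no', 'table'] (min_width=8, slack=4)

Answer: |  old bridge|
|  cold sound|
|all magnetic|
|   laser for|
|  early corn|
| golden milk|
|    no table|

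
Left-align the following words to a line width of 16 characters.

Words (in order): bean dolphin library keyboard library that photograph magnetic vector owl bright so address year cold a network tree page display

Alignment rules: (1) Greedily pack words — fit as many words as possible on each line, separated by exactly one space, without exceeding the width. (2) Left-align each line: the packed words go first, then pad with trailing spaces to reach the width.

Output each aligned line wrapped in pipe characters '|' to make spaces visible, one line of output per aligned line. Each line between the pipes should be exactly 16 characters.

Line 1: ['bean', 'dolphin'] (min_width=12, slack=4)
Line 2: ['library', 'keyboard'] (min_width=16, slack=0)
Line 3: ['library', 'that'] (min_width=12, slack=4)
Line 4: ['photograph'] (min_width=10, slack=6)
Line 5: ['magnetic', 'vector'] (min_width=15, slack=1)
Line 6: ['owl', 'bright', 'so'] (min_width=13, slack=3)
Line 7: ['address', 'year'] (min_width=12, slack=4)
Line 8: ['cold', 'a', 'network'] (min_width=14, slack=2)
Line 9: ['tree', 'page'] (min_width=9, slack=7)
Line 10: ['display'] (min_width=7, slack=9)

Answer: |bean dolphin    |
|library keyboard|
|library that    |
|photograph      |
|magnetic vector |
|owl bright so   |
|address year    |
|cold a network  |
|tree page       |
|display         |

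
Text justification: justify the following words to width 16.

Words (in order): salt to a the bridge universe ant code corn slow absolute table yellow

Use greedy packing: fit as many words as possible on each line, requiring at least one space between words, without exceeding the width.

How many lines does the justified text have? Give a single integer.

Line 1: ['salt', 'to', 'a', 'the'] (min_width=13, slack=3)
Line 2: ['bridge', 'universe'] (min_width=15, slack=1)
Line 3: ['ant', 'code', 'corn'] (min_width=13, slack=3)
Line 4: ['slow', 'absolute'] (min_width=13, slack=3)
Line 5: ['table', 'yellow'] (min_width=12, slack=4)
Total lines: 5

Answer: 5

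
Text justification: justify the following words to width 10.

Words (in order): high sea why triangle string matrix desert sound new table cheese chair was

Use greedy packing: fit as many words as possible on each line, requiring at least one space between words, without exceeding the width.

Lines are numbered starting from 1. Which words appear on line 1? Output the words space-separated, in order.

Answer: high sea

Derivation:
Line 1: ['high', 'sea'] (min_width=8, slack=2)
Line 2: ['why'] (min_width=3, slack=7)
Line 3: ['triangle'] (min_width=8, slack=2)
Line 4: ['string'] (min_width=6, slack=4)
Line 5: ['matrix'] (min_width=6, slack=4)
Line 6: ['desert'] (min_width=6, slack=4)
Line 7: ['sound', 'new'] (min_width=9, slack=1)
Line 8: ['table'] (min_width=5, slack=5)
Line 9: ['cheese'] (min_width=6, slack=4)
Line 10: ['chair', 'was'] (min_width=9, slack=1)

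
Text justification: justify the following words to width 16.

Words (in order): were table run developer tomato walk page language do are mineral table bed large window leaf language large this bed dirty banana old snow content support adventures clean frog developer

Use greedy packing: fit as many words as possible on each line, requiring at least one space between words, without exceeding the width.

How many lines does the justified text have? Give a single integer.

Answer: 13

Derivation:
Line 1: ['were', 'table', 'run'] (min_width=14, slack=2)
Line 2: ['developer', 'tomato'] (min_width=16, slack=0)
Line 3: ['walk', 'page'] (min_width=9, slack=7)
Line 4: ['language', 'do', 'are'] (min_width=15, slack=1)
Line 5: ['mineral', 'table'] (min_width=13, slack=3)
Line 6: ['bed', 'large', 'window'] (min_width=16, slack=0)
Line 7: ['leaf', 'language'] (min_width=13, slack=3)
Line 8: ['large', 'this', 'bed'] (min_width=14, slack=2)
Line 9: ['dirty', 'banana', 'old'] (min_width=16, slack=0)
Line 10: ['snow', 'content'] (min_width=12, slack=4)
Line 11: ['support'] (min_width=7, slack=9)
Line 12: ['adventures', 'clean'] (min_width=16, slack=0)
Line 13: ['frog', 'developer'] (min_width=14, slack=2)
Total lines: 13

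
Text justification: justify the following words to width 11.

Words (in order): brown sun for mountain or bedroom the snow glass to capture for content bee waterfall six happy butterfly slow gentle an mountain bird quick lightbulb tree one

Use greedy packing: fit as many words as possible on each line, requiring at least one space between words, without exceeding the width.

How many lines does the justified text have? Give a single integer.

Line 1: ['brown', 'sun'] (min_width=9, slack=2)
Line 2: ['for'] (min_width=3, slack=8)
Line 3: ['mountain', 'or'] (min_width=11, slack=0)
Line 4: ['bedroom', 'the'] (min_width=11, slack=0)
Line 5: ['snow', 'glass'] (min_width=10, slack=1)
Line 6: ['to', 'capture'] (min_width=10, slack=1)
Line 7: ['for', 'content'] (min_width=11, slack=0)
Line 8: ['bee'] (min_width=3, slack=8)
Line 9: ['waterfall'] (min_width=9, slack=2)
Line 10: ['six', 'happy'] (min_width=9, slack=2)
Line 11: ['butterfly'] (min_width=9, slack=2)
Line 12: ['slow', 'gentle'] (min_width=11, slack=0)
Line 13: ['an', 'mountain'] (min_width=11, slack=0)
Line 14: ['bird', 'quick'] (min_width=10, slack=1)
Line 15: ['lightbulb'] (min_width=9, slack=2)
Line 16: ['tree', 'one'] (min_width=8, slack=3)
Total lines: 16

Answer: 16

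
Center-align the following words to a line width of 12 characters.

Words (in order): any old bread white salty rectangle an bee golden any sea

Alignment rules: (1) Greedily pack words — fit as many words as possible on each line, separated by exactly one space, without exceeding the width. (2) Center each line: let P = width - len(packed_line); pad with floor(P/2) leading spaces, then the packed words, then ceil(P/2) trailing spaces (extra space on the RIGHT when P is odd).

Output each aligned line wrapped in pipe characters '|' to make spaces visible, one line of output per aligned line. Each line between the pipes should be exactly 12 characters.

Line 1: ['any', 'old'] (min_width=7, slack=5)
Line 2: ['bread', 'white'] (min_width=11, slack=1)
Line 3: ['salty'] (min_width=5, slack=7)
Line 4: ['rectangle', 'an'] (min_width=12, slack=0)
Line 5: ['bee', 'golden'] (min_width=10, slack=2)
Line 6: ['any', 'sea'] (min_width=7, slack=5)

Answer: |  any old   |
|bread white |
|   salty    |
|rectangle an|
| bee golden |
|  any sea   |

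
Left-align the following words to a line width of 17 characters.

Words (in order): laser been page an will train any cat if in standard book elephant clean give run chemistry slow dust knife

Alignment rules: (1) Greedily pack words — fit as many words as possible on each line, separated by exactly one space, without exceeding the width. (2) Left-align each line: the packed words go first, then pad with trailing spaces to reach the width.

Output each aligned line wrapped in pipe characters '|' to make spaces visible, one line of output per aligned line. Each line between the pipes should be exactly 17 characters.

Line 1: ['laser', 'been', 'page'] (min_width=15, slack=2)
Line 2: ['an', 'will', 'train', 'any'] (min_width=17, slack=0)
Line 3: ['cat', 'if', 'in'] (min_width=9, slack=8)
Line 4: ['standard', 'book'] (min_width=13, slack=4)
Line 5: ['elephant', 'clean'] (min_width=14, slack=3)
Line 6: ['give', 'run'] (min_width=8, slack=9)
Line 7: ['chemistry', 'slow'] (min_width=14, slack=3)
Line 8: ['dust', 'knife'] (min_width=10, slack=7)

Answer: |laser been page  |
|an will train any|
|cat if in        |
|standard book    |
|elephant clean   |
|give run         |
|chemistry slow   |
|dust knife       |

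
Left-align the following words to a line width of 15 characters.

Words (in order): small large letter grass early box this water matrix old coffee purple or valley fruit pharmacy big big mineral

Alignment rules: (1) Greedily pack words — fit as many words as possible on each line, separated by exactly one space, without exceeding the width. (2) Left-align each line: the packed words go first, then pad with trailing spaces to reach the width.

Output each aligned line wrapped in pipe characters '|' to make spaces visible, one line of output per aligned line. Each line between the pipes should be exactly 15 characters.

Answer: |small large    |
|letter grass   |
|early box this |
|water matrix   |
|old coffee     |
|purple or      |
|valley fruit   |
|pharmacy big   |
|big mineral    |

Derivation:
Line 1: ['small', 'large'] (min_width=11, slack=4)
Line 2: ['letter', 'grass'] (min_width=12, slack=3)
Line 3: ['early', 'box', 'this'] (min_width=14, slack=1)
Line 4: ['water', 'matrix'] (min_width=12, slack=3)
Line 5: ['old', 'coffee'] (min_width=10, slack=5)
Line 6: ['purple', 'or'] (min_width=9, slack=6)
Line 7: ['valley', 'fruit'] (min_width=12, slack=3)
Line 8: ['pharmacy', 'big'] (min_width=12, slack=3)
Line 9: ['big', 'mineral'] (min_width=11, slack=4)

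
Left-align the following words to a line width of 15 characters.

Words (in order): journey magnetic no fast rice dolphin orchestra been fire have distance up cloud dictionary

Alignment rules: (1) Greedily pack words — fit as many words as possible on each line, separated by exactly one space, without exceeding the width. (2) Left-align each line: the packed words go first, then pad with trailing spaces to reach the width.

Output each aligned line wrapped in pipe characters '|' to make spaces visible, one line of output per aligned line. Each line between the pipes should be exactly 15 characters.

Answer: |journey        |
|magnetic no    |
|fast rice      |
|dolphin        |
|orchestra been |
|fire have      |
|distance up    |
|cloud          |
|dictionary     |

Derivation:
Line 1: ['journey'] (min_width=7, slack=8)
Line 2: ['magnetic', 'no'] (min_width=11, slack=4)
Line 3: ['fast', 'rice'] (min_width=9, slack=6)
Line 4: ['dolphin'] (min_width=7, slack=8)
Line 5: ['orchestra', 'been'] (min_width=14, slack=1)
Line 6: ['fire', 'have'] (min_width=9, slack=6)
Line 7: ['distance', 'up'] (min_width=11, slack=4)
Line 8: ['cloud'] (min_width=5, slack=10)
Line 9: ['dictionary'] (min_width=10, slack=5)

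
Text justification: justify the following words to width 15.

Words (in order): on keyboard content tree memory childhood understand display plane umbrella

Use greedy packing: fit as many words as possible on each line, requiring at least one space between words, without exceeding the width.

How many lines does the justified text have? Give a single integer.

Answer: 7

Derivation:
Line 1: ['on', 'keyboard'] (min_width=11, slack=4)
Line 2: ['content', 'tree'] (min_width=12, slack=3)
Line 3: ['memory'] (min_width=6, slack=9)
Line 4: ['childhood'] (min_width=9, slack=6)
Line 5: ['understand'] (min_width=10, slack=5)
Line 6: ['display', 'plane'] (min_width=13, slack=2)
Line 7: ['umbrella'] (min_width=8, slack=7)
Total lines: 7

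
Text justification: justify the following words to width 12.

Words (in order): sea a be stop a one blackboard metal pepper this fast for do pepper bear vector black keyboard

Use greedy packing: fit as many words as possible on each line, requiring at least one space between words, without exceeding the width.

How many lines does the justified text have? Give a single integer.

Answer: 9

Derivation:
Line 1: ['sea', 'a', 'be'] (min_width=8, slack=4)
Line 2: ['stop', 'a', 'one'] (min_width=10, slack=2)
Line 3: ['blackboard'] (min_width=10, slack=2)
Line 4: ['metal', 'pepper'] (min_width=12, slack=0)
Line 5: ['this', 'fast'] (min_width=9, slack=3)
Line 6: ['for', 'do'] (min_width=6, slack=6)
Line 7: ['pepper', 'bear'] (min_width=11, slack=1)
Line 8: ['vector', 'black'] (min_width=12, slack=0)
Line 9: ['keyboard'] (min_width=8, slack=4)
Total lines: 9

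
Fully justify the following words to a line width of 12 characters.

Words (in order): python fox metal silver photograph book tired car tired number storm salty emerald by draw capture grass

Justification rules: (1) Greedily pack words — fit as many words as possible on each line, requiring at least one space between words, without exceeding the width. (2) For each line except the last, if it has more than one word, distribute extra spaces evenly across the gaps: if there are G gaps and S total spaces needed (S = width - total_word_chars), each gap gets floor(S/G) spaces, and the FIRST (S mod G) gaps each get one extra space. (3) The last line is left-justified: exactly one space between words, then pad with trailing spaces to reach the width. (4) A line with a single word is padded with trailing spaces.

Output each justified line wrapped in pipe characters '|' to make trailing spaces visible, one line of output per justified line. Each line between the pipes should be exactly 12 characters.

Line 1: ['python', 'fox'] (min_width=10, slack=2)
Line 2: ['metal', 'silver'] (min_width=12, slack=0)
Line 3: ['photograph'] (min_width=10, slack=2)
Line 4: ['book', 'tired'] (min_width=10, slack=2)
Line 5: ['car', 'tired'] (min_width=9, slack=3)
Line 6: ['number', 'storm'] (min_width=12, slack=0)
Line 7: ['salty'] (min_width=5, slack=7)
Line 8: ['emerald', 'by'] (min_width=10, slack=2)
Line 9: ['draw', 'capture'] (min_width=12, slack=0)
Line 10: ['grass'] (min_width=5, slack=7)

Answer: |python   fox|
|metal silver|
|photograph  |
|book   tired|
|car    tired|
|number storm|
|salty       |
|emerald   by|
|draw capture|
|grass       |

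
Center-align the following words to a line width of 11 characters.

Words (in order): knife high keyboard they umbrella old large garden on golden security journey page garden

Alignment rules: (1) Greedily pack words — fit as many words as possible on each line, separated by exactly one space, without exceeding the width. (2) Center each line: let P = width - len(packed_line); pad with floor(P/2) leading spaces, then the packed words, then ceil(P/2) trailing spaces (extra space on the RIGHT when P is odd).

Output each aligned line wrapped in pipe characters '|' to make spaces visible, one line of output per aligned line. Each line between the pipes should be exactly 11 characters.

Line 1: ['knife', 'high'] (min_width=10, slack=1)
Line 2: ['keyboard'] (min_width=8, slack=3)
Line 3: ['they'] (min_width=4, slack=7)
Line 4: ['umbrella'] (min_width=8, slack=3)
Line 5: ['old', 'large'] (min_width=9, slack=2)
Line 6: ['garden', 'on'] (min_width=9, slack=2)
Line 7: ['golden'] (min_width=6, slack=5)
Line 8: ['security'] (min_width=8, slack=3)
Line 9: ['journey'] (min_width=7, slack=4)
Line 10: ['page', 'garden'] (min_width=11, slack=0)

Answer: |knife high |
| keyboard  |
|   they    |
| umbrella  |
| old large |
| garden on |
|  golden   |
| security  |
|  journey  |
|page garden|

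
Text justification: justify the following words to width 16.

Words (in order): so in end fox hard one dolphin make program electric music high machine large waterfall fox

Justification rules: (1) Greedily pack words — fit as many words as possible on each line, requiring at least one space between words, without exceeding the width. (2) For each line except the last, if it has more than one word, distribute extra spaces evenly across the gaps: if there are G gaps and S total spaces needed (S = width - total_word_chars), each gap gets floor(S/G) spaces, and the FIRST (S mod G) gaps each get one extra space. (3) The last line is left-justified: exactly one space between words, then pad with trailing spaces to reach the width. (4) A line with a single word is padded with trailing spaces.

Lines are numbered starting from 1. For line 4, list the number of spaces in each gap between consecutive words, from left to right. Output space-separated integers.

Answer: 3

Derivation:
Line 1: ['so', 'in', 'end', 'fox'] (min_width=13, slack=3)
Line 2: ['hard', 'one', 'dolphin'] (min_width=16, slack=0)
Line 3: ['make', 'program'] (min_width=12, slack=4)
Line 4: ['electric', 'music'] (min_width=14, slack=2)
Line 5: ['high', 'machine'] (min_width=12, slack=4)
Line 6: ['large', 'waterfall'] (min_width=15, slack=1)
Line 7: ['fox'] (min_width=3, slack=13)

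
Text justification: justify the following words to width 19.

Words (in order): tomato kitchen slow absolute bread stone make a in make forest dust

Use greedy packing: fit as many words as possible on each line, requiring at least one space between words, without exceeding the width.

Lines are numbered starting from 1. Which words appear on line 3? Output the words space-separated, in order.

Line 1: ['tomato', 'kitchen', 'slow'] (min_width=19, slack=0)
Line 2: ['absolute', 'bread'] (min_width=14, slack=5)
Line 3: ['stone', 'make', 'a', 'in'] (min_width=15, slack=4)
Line 4: ['make', 'forest', 'dust'] (min_width=16, slack=3)

Answer: stone make a in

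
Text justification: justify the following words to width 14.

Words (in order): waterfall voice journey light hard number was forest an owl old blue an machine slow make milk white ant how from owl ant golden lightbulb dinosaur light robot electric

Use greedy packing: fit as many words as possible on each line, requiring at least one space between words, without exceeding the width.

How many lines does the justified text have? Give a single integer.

Answer: 14

Derivation:
Line 1: ['waterfall'] (min_width=9, slack=5)
Line 2: ['voice', 'journey'] (min_width=13, slack=1)
Line 3: ['light', 'hard'] (min_width=10, slack=4)
Line 4: ['number', 'was'] (min_width=10, slack=4)
Line 5: ['forest', 'an', 'owl'] (min_width=13, slack=1)
Line 6: ['old', 'blue', 'an'] (min_width=11, slack=3)
Line 7: ['machine', 'slow'] (min_width=12, slack=2)
Line 8: ['make', 'milk'] (min_width=9, slack=5)
Line 9: ['white', 'ant', 'how'] (min_width=13, slack=1)
Line 10: ['from', 'owl', 'ant'] (min_width=12, slack=2)
Line 11: ['golden'] (min_width=6, slack=8)
Line 12: ['lightbulb'] (min_width=9, slack=5)
Line 13: ['dinosaur', 'light'] (min_width=14, slack=0)
Line 14: ['robot', 'electric'] (min_width=14, slack=0)
Total lines: 14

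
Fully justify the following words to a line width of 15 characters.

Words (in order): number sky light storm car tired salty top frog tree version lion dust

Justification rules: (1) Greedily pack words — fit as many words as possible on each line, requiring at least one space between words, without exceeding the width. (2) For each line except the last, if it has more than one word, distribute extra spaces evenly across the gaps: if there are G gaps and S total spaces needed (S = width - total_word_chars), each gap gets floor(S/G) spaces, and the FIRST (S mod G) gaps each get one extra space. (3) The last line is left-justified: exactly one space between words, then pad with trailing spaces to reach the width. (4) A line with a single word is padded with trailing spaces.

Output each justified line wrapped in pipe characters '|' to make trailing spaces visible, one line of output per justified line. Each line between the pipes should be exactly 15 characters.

Answer: |number      sky|
|light storm car|
|tired salty top|
|frog       tree|
|version    lion|
|dust           |

Derivation:
Line 1: ['number', 'sky'] (min_width=10, slack=5)
Line 2: ['light', 'storm', 'car'] (min_width=15, slack=0)
Line 3: ['tired', 'salty', 'top'] (min_width=15, slack=0)
Line 4: ['frog', 'tree'] (min_width=9, slack=6)
Line 5: ['version', 'lion'] (min_width=12, slack=3)
Line 6: ['dust'] (min_width=4, slack=11)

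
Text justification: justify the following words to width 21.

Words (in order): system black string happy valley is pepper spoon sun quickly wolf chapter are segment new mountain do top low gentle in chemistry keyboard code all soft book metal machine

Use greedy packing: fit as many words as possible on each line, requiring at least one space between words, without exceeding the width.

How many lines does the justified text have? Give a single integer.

Answer: 10

Derivation:
Line 1: ['system', 'black', 'string'] (min_width=19, slack=2)
Line 2: ['happy', 'valley', 'is'] (min_width=15, slack=6)
Line 3: ['pepper', 'spoon', 'sun'] (min_width=16, slack=5)
Line 4: ['quickly', 'wolf', 'chapter'] (min_width=20, slack=1)
Line 5: ['are', 'segment', 'new'] (min_width=15, slack=6)
Line 6: ['mountain', 'do', 'top', 'low'] (min_width=19, slack=2)
Line 7: ['gentle', 'in', 'chemistry'] (min_width=19, slack=2)
Line 8: ['keyboard', 'code', 'all'] (min_width=17, slack=4)
Line 9: ['soft', 'book', 'metal'] (min_width=15, slack=6)
Line 10: ['machine'] (min_width=7, slack=14)
Total lines: 10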